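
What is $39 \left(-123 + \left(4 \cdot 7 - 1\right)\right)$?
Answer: $-3744$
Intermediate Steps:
$39 \left(-123 + \left(4 \cdot 7 - 1\right)\right) = 39 \left(-123 + \left(28 - 1\right)\right) = 39 \left(-123 + 27\right) = 39 \left(-96\right) = -3744$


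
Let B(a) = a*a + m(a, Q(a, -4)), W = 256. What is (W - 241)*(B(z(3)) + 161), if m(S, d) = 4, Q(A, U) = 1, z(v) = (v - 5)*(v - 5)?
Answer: 2715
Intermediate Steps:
z(v) = (-5 + v)**2 (z(v) = (-5 + v)*(-5 + v) = (-5 + v)**2)
B(a) = 4 + a**2 (B(a) = a*a + 4 = a**2 + 4 = 4 + a**2)
(W - 241)*(B(z(3)) + 161) = (256 - 241)*((4 + ((-5 + 3)**2)**2) + 161) = 15*((4 + ((-2)**2)**2) + 161) = 15*((4 + 4**2) + 161) = 15*((4 + 16) + 161) = 15*(20 + 161) = 15*181 = 2715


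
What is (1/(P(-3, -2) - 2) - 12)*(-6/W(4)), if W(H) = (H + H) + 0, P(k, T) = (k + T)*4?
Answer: 795/88 ≈ 9.0341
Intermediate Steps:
P(k, T) = 4*T + 4*k (P(k, T) = (T + k)*4 = 4*T + 4*k)
W(H) = 2*H (W(H) = 2*H + 0 = 2*H)
(1/(P(-3, -2) - 2) - 12)*(-6/W(4)) = (1/((4*(-2) + 4*(-3)) - 2) - 12)*(-6/(2*4)) = (1/((-8 - 12) - 2) - 12)*(-6/8) = (1/(-20 - 2) - 12)*(-6*⅛) = (1/(-22) - 12)*(-¾) = (-1/22 - 12)*(-¾) = -265/22*(-¾) = 795/88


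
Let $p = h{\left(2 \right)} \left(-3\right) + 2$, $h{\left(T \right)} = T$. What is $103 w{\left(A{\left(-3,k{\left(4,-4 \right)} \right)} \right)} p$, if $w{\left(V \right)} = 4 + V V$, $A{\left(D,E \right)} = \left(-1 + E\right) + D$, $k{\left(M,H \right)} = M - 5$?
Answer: $-11948$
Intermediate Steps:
$p = -4$ ($p = 2 \left(-3\right) + 2 = -6 + 2 = -4$)
$k{\left(M,H \right)} = -5 + M$ ($k{\left(M,H \right)} = M - 5 = -5 + M$)
$A{\left(D,E \right)} = -1 + D + E$
$w{\left(V \right)} = 4 + V^{2}$
$103 w{\left(A{\left(-3,k{\left(4,-4 \right)} \right)} \right)} p = 103 \left(4 + \left(-1 - 3 + \left(-5 + 4\right)\right)^{2}\right) \left(-4\right) = 103 \left(4 + \left(-1 - 3 - 1\right)^{2}\right) \left(-4\right) = 103 \left(4 + \left(-5\right)^{2}\right) \left(-4\right) = 103 \left(4 + 25\right) \left(-4\right) = 103 \cdot 29 \left(-4\right) = 2987 \left(-4\right) = -11948$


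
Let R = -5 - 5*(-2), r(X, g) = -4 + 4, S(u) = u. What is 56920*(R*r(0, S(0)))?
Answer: 0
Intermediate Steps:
r(X, g) = 0
R = 5 (R = -5 + 10 = 5)
56920*(R*r(0, S(0))) = 56920*(5*0) = 56920*0 = 0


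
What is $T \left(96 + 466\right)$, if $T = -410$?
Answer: $-230420$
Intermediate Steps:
$T \left(96 + 466\right) = - 410 \left(96 + 466\right) = \left(-410\right) 562 = -230420$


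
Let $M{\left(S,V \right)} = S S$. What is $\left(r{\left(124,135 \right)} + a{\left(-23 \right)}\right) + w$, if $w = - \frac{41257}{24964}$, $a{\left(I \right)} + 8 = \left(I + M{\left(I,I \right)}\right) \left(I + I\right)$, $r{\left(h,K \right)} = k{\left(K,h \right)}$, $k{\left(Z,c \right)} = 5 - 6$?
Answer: $- \frac{581327997}{24964} \approx -23287.0$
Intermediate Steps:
$k{\left(Z,c \right)} = -1$ ($k{\left(Z,c \right)} = 5 - 6 = -1$)
$M{\left(S,V \right)} = S^{2}$
$r{\left(h,K \right)} = -1$
$a{\left(I \right)} = -8 + 2 I \left(I + I^{2}\right)$ ($a{\left(I \right)} = -8 + \left(I + I^{2}\right) \left(I + I\right) = -8 + \left(I + I^{2}\right) 2 I = -8 + 2 I \left(I + I^{2}\right)$)
$w = - \frac{41257}{24964}$ ($w = \left(-41257\right) \frac{1}{24964} = - \frac{41257}{24964} \approx -1.6527$)
$\left(r{\left(124,135 \right)} + a{\left(-23 \right)}\right) + w = \left(-1 + \left(-8 + 2 \left(-23\right)^{2} + 2 \left(-23\right)^{3}\right)\right) - \frac{41257}{24964} = \left(-1 + \left(-8 + 2 \cdot 529 + 2 \left(-12167\right)\right)\right) - \frac{41257}{24964} = \left(-1 - 23284\right) - \frac{41257}{24964} = -23285 - \frac{41257}{24964} = - \frac{581327997}{24964}$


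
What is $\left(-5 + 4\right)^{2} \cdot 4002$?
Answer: $4002$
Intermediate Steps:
$\left(-5 + 4\right)^{2} \cdot 4002 = \left(-1\right)^{2} \cdot 4002 = 1 \cdot 4002 = 4002$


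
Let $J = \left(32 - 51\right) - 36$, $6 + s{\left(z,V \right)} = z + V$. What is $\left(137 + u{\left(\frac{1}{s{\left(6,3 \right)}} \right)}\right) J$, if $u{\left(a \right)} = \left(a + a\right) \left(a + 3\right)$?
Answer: $- \frac{68915}{9} \approx -7657.2$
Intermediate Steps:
$s{\left(z,V \right)} = -6 + V + z$ ($s{\left(z,V \right)} = -6 + \left(z + V\right) = -6 + \left(V + z\right) = -6 + V + z$)
$J = -55$ ($J = -19 - 36 = -55$)
$u{\left(a \right)} = 2 a \left(3 + a\right)$
$\left(137 + u{\left(\frac{1}{s{\left(6,3 \right)}} \right)}\right) J = \left(137 + \frac{2 \left(3 + \frac{1}{-6 + 3 + 6}\right)}{-6 + 3 + 6}\right) \left(-55\right) = \left(137 + \frac{2 \left(3 + \frac{1}{3}\right)}{3}\right) \left(-55\right) = \left(137 + 2 \cdot \frac{1}{3} \left(3 + \frac{1}{3}\right)\right) \left(-55\right) = \left(137 + 2 \cdot \frac{1}{3} \cdot \frac{10}{3}\right) \left(-55\right) = \left(137 + \frac{20}{9}\right) \left(-55\right) = \frac{1253}{9} \left(-55\right) = - \frac{68915}{9}$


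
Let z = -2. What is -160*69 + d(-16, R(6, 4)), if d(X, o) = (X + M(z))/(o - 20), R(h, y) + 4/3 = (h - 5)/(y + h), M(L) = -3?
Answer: -7031910/637 ≈ -11039.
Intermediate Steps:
R(h, y) = -4/3 + (-5 + h)/(h + y) (R(h, y) = -4/3 + (h - 5)/(y + h) = -4/3 + (-5 + h)/(h + y))
d(X, o) = (-3 + X)/(-20 + o) (d(X, o) = (X - 3)/(o - 20) = (-3 + X)/(-20 + o))
-160*69 + d(-16, R(6, 4)) = -160*69 + (-3 - 16)/(-20 + (-15 - 1*6 - 4*4)/(3*(6 + 4))) = -11040 - 19/(-20 + (⅓)*(-15 - 6 - 16)/10) = -11040 - 19/(-20 + (⅓)*(⅒)*(-37)) = -11040 - 19/(-20 - 37/30) = -11040 - 19/(-637/30) = -11040 - 30/637*(-19) = -11040 + 570/637 = -7031910/637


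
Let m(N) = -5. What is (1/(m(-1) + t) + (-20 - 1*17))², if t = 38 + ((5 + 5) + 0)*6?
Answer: 11833600/8649 ≈ 1368.2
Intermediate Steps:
t = 98 (t = 38 + (10 + 0)*6 = 38 + 10*6 = 38 + 60 = 98)
(1/(m(-1) + t) + (-20 - 1*17))² = (1/(-5 + 98) + (-20 - 1*17))² = (1/93 + (-20 - 17))² = (1/93 - 37)² = (-3440/93)² = 11833600/8649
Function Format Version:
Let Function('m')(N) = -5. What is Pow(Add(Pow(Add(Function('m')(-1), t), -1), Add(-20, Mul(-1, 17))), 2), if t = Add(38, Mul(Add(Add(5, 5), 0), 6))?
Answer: Rational(11833600, 8649) ≈ 1368.2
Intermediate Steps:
t = 98 (t = Add(38, Mul(Add(10, 0), 6)) = Add(38, Mul(10, 6)) = Add(38, 60) = 98)
Pow(Add(Pow(Add(Function('m')(-1), t), -1), Add(-20, Mul(-1, 17))), 2) = Pow(Add(Pow(Add(-5, 98), -1), Add(-20, Mul(-1, 17))), 2) = Pow(Add(Pow(93, -1), Add(-20, -17)), 2) = Pow(Add(Rational(1, 93), -37), 2) = Pow(Rational(-3440, 93), 2) = Rational(11833600, 8649)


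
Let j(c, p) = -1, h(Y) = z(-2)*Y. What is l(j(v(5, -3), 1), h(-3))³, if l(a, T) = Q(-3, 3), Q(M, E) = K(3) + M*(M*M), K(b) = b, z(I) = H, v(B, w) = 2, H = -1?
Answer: -13824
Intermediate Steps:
z(I) = -1
h(Y) = -Y
Q(M, E) = 3 + M³ (Q(M, E) = 3 + M*(M*M) = 3 + M*M² = 3 + M³)
l(a, T) = -24 (l(a, T) = 3 + (-3)³ = 3 - 27 = -24)
l(j(v(5, -3), 1), h(-3))³ = (-24)³ = -13824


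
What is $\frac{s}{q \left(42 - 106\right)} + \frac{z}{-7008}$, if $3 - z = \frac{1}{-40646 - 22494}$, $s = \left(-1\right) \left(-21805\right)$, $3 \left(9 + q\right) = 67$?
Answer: $- \frac{45227576629}{1769940480} \approx -25.553$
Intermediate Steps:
$q = \frac{40}{3}$ ($q = -9 + \frac{1}{3} \cdot 67 = -9 + \frac{67}{3} = \frac{40}{3} \approx 13.333$)
$s = 21805$
$z = \frac{189421}{63140}$ ($z = 3 - \frac{1}{-40646 - 22494} = 3 - \frac{1}{-63140} = 3 - - \frac{1}{63140} = 3 + \frac{1}{63140} = \frac{189421}{63140} \approx 3.0$)
$\frac{s}{q \left(42 - 106\right)} + \frac{z}{-7008} = \frac{21805}{\frac{40}{3} \left(42 - 106\right)} + \frac{189421}{63140 \left(-7008\right)} = \frac{21805}{\frac{40}{3} \left(-64\right)} + \frac{189421}{63140} \left(- \frac{1}{7008}\right) = \frac{21805}{- \frac{2560}{3}} - \frac{189421}{442485120} = 21805 \left(- \frac{3}{2560}\right) - \frac{189421}{442485120} = - \frac{13083}{512} - \frac{189421}{442485120} = - \frac{45227576629}{1769940480}$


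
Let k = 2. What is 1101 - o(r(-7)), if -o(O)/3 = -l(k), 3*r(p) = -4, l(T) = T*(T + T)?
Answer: 1077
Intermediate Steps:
l(T) = 2*T² (l(T) = T*(2*T) = 2*T²)
r(p) = -4/3 (r(p) = (⅓)*(-4) = -4/3)
o(O) = 24 (o(O) = -(-3)*2*2² = -(-3)*2*4 = -(-3)*8 = -3*(-8) = 24)
1101 - o(r(-7)) = 1101 - 1*24 = 1101 - 24 = 1077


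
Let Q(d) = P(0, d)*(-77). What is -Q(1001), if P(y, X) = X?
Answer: 77077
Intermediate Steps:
Q(d) = -77*d (Q(d) = d*(-77) = -77*d)
-Q(1001) = -(-77)*1001 = -1*(-77077) = 77077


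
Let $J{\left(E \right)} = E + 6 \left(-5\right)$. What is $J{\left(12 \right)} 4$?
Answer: $-72$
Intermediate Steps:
$J{\left(E \right)} = -30 + E$ ($J{\left(E \right)} = E - 30 = -30 + E$)
$J{\left(12 \right)} 4 = \left(-30 + 12\right) 4 = \left(-18\right) 4 = -72$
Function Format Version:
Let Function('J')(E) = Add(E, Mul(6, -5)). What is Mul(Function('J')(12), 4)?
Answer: -72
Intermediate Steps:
Function('J')(E) = Add(-30, E) (Function('J')(E) = Add(E, -30) = Add(-30, E))
Mul(Function('J')(12), 4) = Mul(Add(-30, 12), 4) = Mul(-18, 4) = -72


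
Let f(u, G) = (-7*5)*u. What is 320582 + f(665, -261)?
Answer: 297307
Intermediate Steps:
f(u, G) = -35*u
320582 + f(665, -261) = 320582 - 35*665 = 320582 - 23275 = 297307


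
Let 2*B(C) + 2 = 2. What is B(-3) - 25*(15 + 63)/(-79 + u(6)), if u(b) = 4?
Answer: 26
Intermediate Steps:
B(C) = 0 (B(C) = -1 + (½)*2 = -1 + 1 = 0)
B(-3) - 25*(15 + 63)/(-79 + u(6)) = 0 - 25*(15 + 63)/(-79 + 4) = 0 - 1950/(-75) = 0 - 1950*(-1)/75 = 0 - 25*(-26/25) = 0 + 26 = 26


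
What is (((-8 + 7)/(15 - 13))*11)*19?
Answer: -209/2 ≈ -104.50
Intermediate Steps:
(((-8 + 7)/(15 - 13))*11)*19 = (-1/2*11)*19 = (-1*½*11)*19 = -½*11*19 = -11/2*19 = -209/2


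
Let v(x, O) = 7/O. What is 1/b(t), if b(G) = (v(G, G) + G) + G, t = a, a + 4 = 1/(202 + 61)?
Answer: -276413/2693385 ≈ -0.10263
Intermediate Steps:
a = -1051/263 (a = -4 + 1/(202 + 61) = -4 + 1/263 = -1051/263 ≈ -3.9962)
t = -1051/263 ≈ -3.9962
b(G) = 2*G + 7/G (b(G) = (7/G + G) + G = (G + 7/G) + G = 2*G + 7/G)
1/b(t) = 1/(2*(-1051/263) + 7/(-1051/263)) = 1/(-2102/263 + 7*(-263/1051)) = 1/(-2102/263 - 1841/1051) = 1/(-2693385/276413) = -276413/2693385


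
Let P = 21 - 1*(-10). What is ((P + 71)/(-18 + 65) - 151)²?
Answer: 48930025/2209 ≈ 22150.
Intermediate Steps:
P = 31 (P = 21 + 10 = 31)
((P + 71)/(-18 + 65) - 151)² = ((31 + 71)/(-18 + 65) - 151)² = (102/47 - 151)² = (-6995/47)² = 48930025/2209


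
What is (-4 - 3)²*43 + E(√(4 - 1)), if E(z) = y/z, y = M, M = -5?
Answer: 2107 - 5*√3/3 ≈ 2104.1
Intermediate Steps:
y = -5
E(z) = -5/z
(-4 - 3)²*43 + E(√(4 - 1)) = (-4 - 3)²*43 - 5/√(4 - 1) = (-7)²*43 - 5*√3/3 = 49*43 - 5*√3/3 = 2107 - 5*√3/3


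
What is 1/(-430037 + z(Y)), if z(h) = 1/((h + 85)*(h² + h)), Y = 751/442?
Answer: -34333431703/14764645882912123 ≈ -2.3254e-6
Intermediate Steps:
Y = 751/442 (Y = 751*(1/442) = 751/442 ≈ 1.6991)
z(h) = 1/((85 + h)*(h + h²))
1/(-430037 + z(Y)) = 1/(-430037 + 1/((751/442)*(85 + (751/442)² + 86*(751/442)))) = 1/(-430037 + 442/(751*(85 + 564001/195364 + 32293/221))) = 1/(-430037 + 442/(751*(45716953/195364))) = 1/(-430037 + (442/751)*(195364/45716953)) = 1/(-430037 + 86350888/34333431703) = 1/(-14764645882912123/34333431703) = -34333431703/14764645882912123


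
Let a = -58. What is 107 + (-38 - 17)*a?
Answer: 3297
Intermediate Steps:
107 + (-38 - 17)*a = 107 + (-38 - 17)*(-58) = 107 - 55*(-58) = 107 + 3190 = 3297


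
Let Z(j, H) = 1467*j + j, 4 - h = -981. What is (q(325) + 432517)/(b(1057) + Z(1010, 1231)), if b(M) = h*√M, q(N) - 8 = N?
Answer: 25671121520/87892578183 - 17054290*√1057/87892578183 ≈ 0.28577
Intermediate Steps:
q(N) = 8 + N
h = 985 (h = 4 - 1*(-981) = 4 + 981 = 985)
b(M) = 985*√M
Z(j, H) = 1468*j
(q(325) + 432517)/(b(1057) + Z(1010, 1231)) = ((8 + 325) + 432517)/(985*√1057 + 1468*1010) = (333 + 432517)/(985*√1057 + 1482680) = 432850/(1482680 + 985*√1057)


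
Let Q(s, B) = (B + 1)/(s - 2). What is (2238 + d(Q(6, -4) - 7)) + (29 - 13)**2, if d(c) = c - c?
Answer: 2494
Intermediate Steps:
Q(s, B) = (1 + B)/(-2 + s)
d(c) = 0
(2238 + d(Q(6, -4) - 7)) + (29 - 13)**2 = (2238 + 0) + (29 - 13)**2 = 2238 + 16**2 = 2238 + 256 = 2494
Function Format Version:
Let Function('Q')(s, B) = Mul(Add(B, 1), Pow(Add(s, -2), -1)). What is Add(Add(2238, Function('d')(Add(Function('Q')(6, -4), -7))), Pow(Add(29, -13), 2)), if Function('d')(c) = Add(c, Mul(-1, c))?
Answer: 2494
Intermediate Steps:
Function('Q')(s, B) = Mul(Pow(Add(-2, s), -1), Add(1, B)) (Function('Q')(s, B) = Mul(Add(1, B), Pow(Add(-2, s), -1)) = Mul(Pow(Add(-2, s), -1), Add(1, B)))
Function('d')(c) = 0
Add(Add(2238, Function('d')(Add(Function('Q')(6, -4), -7))), Pow(Add(29, -13), 2)) = Add(Add(2238, 0), Pow(Add(29, -13), 2)) = Add(2238, Pow(16, 2)) = Add(2238, 256) = 2494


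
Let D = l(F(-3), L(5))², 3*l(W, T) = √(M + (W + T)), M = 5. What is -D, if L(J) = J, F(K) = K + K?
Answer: -4/9 ≈ -0.44444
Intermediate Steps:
F(K) = 2*K
l(W, T) = √(5 + T + W)/3 (l(W, T) = √(5 + (W + T))/3 = √(5 + (T + W))/3 = √(5 + T + W)/3)
D = 4/9 (D = (√(5 + 5 + 2*(-3))/3)² = (√(5 + 5 - 6)/3)² = (√4/3)² = ((⅓)*2)² = (⅔)² = 4/9 ≈ 0.44444)
-D = -1*4/9 = -4/9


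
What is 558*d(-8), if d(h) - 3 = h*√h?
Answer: 1674 - 8928*I*√2 ≈ 1674.0 - 12626.0*I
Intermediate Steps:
d(h) = 3 + h^(3/2) (d(h) = 3 + h*√h = 3 + h^(3/2))
558*d(-8) = 558*(3 + (-8)^(3/2)) = 558*(3 - 16*I*√2) = 1674 - 8928*I*√2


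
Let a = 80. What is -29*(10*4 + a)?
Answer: -3480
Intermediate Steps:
-29*(10*4 + a) = -29*(10*4 + 80) = -29*(40 + 80) = -29*120 = -3480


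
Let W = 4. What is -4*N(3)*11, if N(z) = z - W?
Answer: 44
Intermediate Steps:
N(z) = -4 + z (N(z) = z - 1*4 = z - 4 = -4 + z)
-4*N(3)*11 = -4*(-4 + 3)*11 = -4*(-1)*11 = 4*11 = 44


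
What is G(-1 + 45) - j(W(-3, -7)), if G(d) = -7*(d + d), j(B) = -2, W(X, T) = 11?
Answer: -614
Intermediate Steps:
G(d) = -14*d
G(-1 + 45) - j(W(-3, -7)) = -14*(-1 + 45) - 1*(-2) = -14*44 + 2 = -616 + 2 = -614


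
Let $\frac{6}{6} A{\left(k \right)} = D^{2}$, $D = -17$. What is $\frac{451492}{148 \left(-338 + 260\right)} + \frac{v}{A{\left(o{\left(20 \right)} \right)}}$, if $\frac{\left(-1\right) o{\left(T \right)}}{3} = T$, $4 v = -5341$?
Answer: $- \frac{72947657}{1668108} \approx -43.731$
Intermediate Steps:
$v = - \frac{5341}{4}$ ($v = \frac{1}{4} \left(-5341\right) = - \frac{5341}{4} \approx -1335.3$)
$o{\left(T \right)} = - 3 T$
$A{\left(k \right)} = 289$ ($A{\left(k \right)} = \left(-17\right)^{2} = 289$)
$\frac{451492}{148 \left(-338 + 260\right)} + \frac{v}{A{\left(o{\left(20 \right)} \right)}} = \frac{451492}{148 \left(-338 + 260\right)} - \frac{5341}{4 \cdot 289} = \frac{451492}{148 \left(-78\right)} - \frac{5341}{1156} = \frac{451492}{-11544} - \frac{5341}{1156} = 451492 \left(- \frac{1}{11544}\right) - \frac{5341}{1156} = - \frac{112873}{2886} - \frac{5341}{1156} = - \frac{72947657}{1668108}$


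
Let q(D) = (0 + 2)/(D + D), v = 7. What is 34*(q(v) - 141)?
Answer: -33524/7 ≈ -4789.1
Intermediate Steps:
q(D) = 1/D (q(D) = 2/((2*D)) = 2*(1/(2*D)) = 1/D)
34*(q(v) - 141) = 34*(1/7 - 141) = 34*(-986/7) = -33524/7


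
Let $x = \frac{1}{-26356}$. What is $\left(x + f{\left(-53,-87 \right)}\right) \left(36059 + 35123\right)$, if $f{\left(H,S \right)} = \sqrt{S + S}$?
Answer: $- \frac{35591}{13178} + 71182 i \sqrt{174} \approx -2.7008 + 9.3896 \cdot 10^{5} i$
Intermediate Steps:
$f{\left(H,S \right)} = \sqrt{2} \sqrt{S}$ ($f{\left(H,S \right)} = \sqrt{2 S} = \sqrt{2} \sqrt{S}$)
$x = - \frac{1}{26356} \approx -3.7942 \cdot 10^{-5}$
$\left(x + f{\left(-53,-87 \right)}\right) \left(36059 + 35123\right) = \left(- \frac{1}{26356} + \sqrt{2} \sqrt{-87}\right) \left(36059 + 35123\right) = \left(- \frac{1}{26356} + \sqrt{2} i \sqrt{87}\right) 71182 = \left(- \frac{1}{26356} + i \sqrt{174}\right) 71182 = - \frac{35591}{13178} + 71182 i \sqrt{174}$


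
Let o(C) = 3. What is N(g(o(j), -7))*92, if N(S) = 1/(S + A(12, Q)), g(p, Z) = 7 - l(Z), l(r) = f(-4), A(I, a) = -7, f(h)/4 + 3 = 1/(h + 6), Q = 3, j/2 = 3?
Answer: 46/5 ≈ 9.2000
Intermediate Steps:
j = 6 (j = 2*3 = 6)
f(h) = -12 + 4/(6 + h) (f(h) = -12 + 4/(h + 6) = -12 + 4/(6 + h))
l(r) = -10 (l(r) = 4*(-17 - 3*(-4))/(6 - 4) = 4*(-17 + 12)/2 = 4*(1/2)*(-5) = -10)
g(p, Z) = 17 (g(p, Z) = 7 - 1*(-10) = 7 + 10 = 17)
N(S) = 1/(-7 + S) (N(S) = 1/(S - 7) = 1/(-7 + S))
N(g(o(j), -7))*92 = 92/(-7 + 17) = 92/10 = (1/10)*92 = 46/5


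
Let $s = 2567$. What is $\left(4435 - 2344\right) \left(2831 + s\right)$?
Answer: $11287218$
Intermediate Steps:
$\left(4435 - 2344\right) \left(2831 + s\right) = \left(4435 - 2344\right) \left(2831 + 2567\right) = 2091 \cdot 5398 = 11287218$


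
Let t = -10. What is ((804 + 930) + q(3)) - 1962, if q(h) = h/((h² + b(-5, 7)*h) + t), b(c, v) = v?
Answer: -4557/20 ≈ -227.85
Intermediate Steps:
q(h) = h/(-10 + h² + 7*h) (q(h) = h/((h² + 7*h) - 10) = h/(-10 + h² + 7*h))
((804 + 930) + q(3)) - 1962 = ((804 + 930) + 3/(-10 + 3² + 7*3)) - 1962 = (1734 + 3/(-10 + 9 + 21)) - 1962 = (1734 + 3/20) - 1962 = 34683/20 - 1962 = -4557/20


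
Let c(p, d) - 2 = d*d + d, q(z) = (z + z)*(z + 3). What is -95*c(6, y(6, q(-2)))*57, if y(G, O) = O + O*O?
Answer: -855570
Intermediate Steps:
q(z) = 2*z*(3 + z) (q(z) = (2*z)*(3 + z) = 2*z*(3 + z))
y(G, O) = O + O**2
c(p, d) = 2 + d + d**2 (c(p, d) = 2 + (d*d + d) = 2 + (d**2 + d) = 2 + (d + d**2) = 2 + d + d**2)
-95*c(6, y(6, q(-2)))*57 = -95*(2 + (2*(-2)*(3 - 2))*(1 + 2*(-2)*(3 - 2)) + ((2*(-2)*(3 - 2))*(1 + 2*(-2)*(3 - 2)))**2)*57 = -95*(2 + (2*(-2)*1)*(1 + 2*(-2)*1) + ((2*(-2)*1)*(1 + 2*(-2)*1))**2)*57 = -95*(2 - 4*(1 - 4) + (-4*(1 - 4))**2)*57 = -95*(2 - 4*(-3) + (-4*(-3))**2)*57 = -95*(2 + 12 + 12**2)*57 = -95*(2 + 12 + 144)*57 = -95*158*57 = -15010*57 = -855570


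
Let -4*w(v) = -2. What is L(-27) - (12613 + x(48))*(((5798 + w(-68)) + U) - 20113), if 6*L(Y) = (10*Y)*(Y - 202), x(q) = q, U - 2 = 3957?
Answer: 262242581/2 ≈ 1.3112e+8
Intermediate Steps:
U = 3959 (U = 2 + 3957 = 3959)
w(v) = ½ (w(v) = -¼*(-2) = ½)
L(Y) = 5*Y*(-202 + Y)/3 (L(Y) = ((10*Y)*(Y - 202))/6 = ((10*Y)*(-202 + Y))/6 = (10*Y*(-202 + Y))/6 = 5*Y*(-202 + Y)/3)
L(-27) - (12613 + x(48))*(((5798 + w(-68)) + U) - 20113) = (5/3)*(-27)*(-202 - 27) - (12613 + 48)*(((5798 + ½) + 3959) - 20113) = (5/3)*(-27)*(-229) - 12661*((11597/2 + 3959) - 20113) = 10305 - 12661*(19515/2 - 20113) = 10305 - 12661*(-20711)/2 = 10305 - 1*(-262221971/2) = 10305 + 262221971/2 = 262242581/2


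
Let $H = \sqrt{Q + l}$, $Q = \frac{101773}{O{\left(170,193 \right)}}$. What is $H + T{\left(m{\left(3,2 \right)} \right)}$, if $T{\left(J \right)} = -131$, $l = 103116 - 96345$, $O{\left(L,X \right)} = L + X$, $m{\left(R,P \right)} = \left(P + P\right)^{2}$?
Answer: $-131 + \frac{\sqrt{7678938}}{33} \approx -47.028$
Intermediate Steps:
$m{\left(R,P \right)} = 4 P^{2}$ ($m{\left(R,P \right)} = \left(2 P\right)^{2} = 4 P^{2}$)
$l = 6771$
$Q = \frac{101773}{363}$ ($Q = \frac{101773}{170 + 193} = \frac{101773}{363} \approx 280.37$)
$H = \frac{\sqrt{7678938}}{33}$ ($H = \sqrt{\frac{101773}{363} + 6771} = \sqrt{\frac{2559646}{363}} = \frac{\sqrt{7678938}}{33} \approx 83.972$)
$H + T{\left(m{\left(3,2 \right)} \right)} = \frac{\sqrt{7678938}}{33} - 131 = -131 + \frac{\sqrt{7678938}}{33}$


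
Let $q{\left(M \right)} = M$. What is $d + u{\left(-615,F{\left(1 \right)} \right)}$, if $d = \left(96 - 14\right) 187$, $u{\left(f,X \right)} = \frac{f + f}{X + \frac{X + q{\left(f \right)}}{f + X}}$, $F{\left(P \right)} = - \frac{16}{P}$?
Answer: $15416$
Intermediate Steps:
$u{\left(f,X \right)} = \frac{2 f}{1 + X}$ ($u{\left(f,X \right)} = \frac{f + f}{X + \frac{X + f}{f + X}} = \frac{2 f}{X + \frac{X + f}{X + f}} = \frac{2 f}{X + 1} = \frac{2 f}{1 + X}$)
$d = 15334$ ($d = 82 \cdot 187 = 15334$)
$d + u{\left(-615,F{\left(1 \right)} \right)} = 15334 + 2 \left(-615\right) \frac{1}{1 - \frac{16}{1}} = 15334 + 2 \left(-615\right) \frac{1}{1 - 16} = 15334 + 2 \left(-615\right) \frac{1}{-15} = 15334 + 2 \left(-615\right) \left(- \frac{1}{15}\right) = 15334 + 82 = 15416$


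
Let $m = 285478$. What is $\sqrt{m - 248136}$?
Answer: $\sqrt{37342} \approx 193.24$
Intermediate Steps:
$\sqrt{m - 248136} = \sqrt{285478 - 248136} = \sqrt{37342}$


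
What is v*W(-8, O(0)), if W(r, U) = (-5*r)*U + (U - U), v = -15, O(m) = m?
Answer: 0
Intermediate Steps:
W(r, U) = -5*U*r (W(r, U) = -5*U*r + 0 = -5*U*r)
v*W(-8, O(0)) = -(-75)*0*(-8) = -15*0 = 0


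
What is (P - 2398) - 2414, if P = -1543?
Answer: -6355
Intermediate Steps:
(P - 2398) - 2414 = (-1543 - 2398) - 2414 = -3941 - 2414 = -6355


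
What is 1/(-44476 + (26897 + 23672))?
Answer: 1/6093 ≈ 0.00016412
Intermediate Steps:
1/(-44476 + (26897 + 23672)) = 1/(-44476 + 50569) = 1/6093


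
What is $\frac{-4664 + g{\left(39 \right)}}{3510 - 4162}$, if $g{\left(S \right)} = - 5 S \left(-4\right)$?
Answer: $\frac{971}{163} \approx 5.9571$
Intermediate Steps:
$g{\left(S \right)} = 20 S$
$\frac{-4664 + g{\left(39 \right)}}{3510 - 4162} = \frac{-4664 + 20 \cdot 39}{3510 - 4162} = \frac{-4664 + 780}{-652} = \left(-3884\right) \left(- \frac{1}{652}\right) = \frac{971}{163}$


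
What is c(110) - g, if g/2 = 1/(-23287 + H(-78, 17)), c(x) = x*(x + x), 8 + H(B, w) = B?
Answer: 565626602/23373 ≈ 24200.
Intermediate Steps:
H(B, w) = -8 + B
c(x) = 2*x² (c(x) = x*(2*x) = 2*x²)
g = -2/23373 (g = 2/(-23287 + (-8 - 78)) = 2/(-23287 - 86) = 2/(-23373) = 2*(-1/23373) = -2/23373 ≈ -8.5569e-5)
c(110) - g = 2*110² - 1*(-2/23373) = 2*12100 + 2/23373 = 24200 + 2/23373 = 565626602/23373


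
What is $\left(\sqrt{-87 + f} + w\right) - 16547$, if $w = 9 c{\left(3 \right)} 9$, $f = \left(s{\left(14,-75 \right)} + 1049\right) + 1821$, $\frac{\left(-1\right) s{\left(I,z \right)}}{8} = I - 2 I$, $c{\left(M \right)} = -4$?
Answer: $-16871 + \sqrt{2895} \approx -16817.0$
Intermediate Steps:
$s{\left(I,z \right)} = 8 I$ ($s{\left(I,z \right)} = - 8 \left(I - 2 I\right) = - 8 \left(- I\right) = 8 I$)
$f = 2982$ ($f = \left(8 \cdot 14 + 1049\right) + 1821 = \left(112 + 1049\right) + 1821 = 1161 + 1821 = 2982$)
$w = -324$ ($w = 9 \left(-4\right) 9 = \left(-36\right) 9 = -324$)
$\left(\sqrt{-87 + f} + w\right) - 16547 = \left(\sqrt{-87 + 2982} - 324\right) - 16547 = \left(\sqrt{2895} - 324\right) - 16547 = \left(-324 + \sqrt{2895}\right) - 16547 = -16871 + \sqrt{2895}$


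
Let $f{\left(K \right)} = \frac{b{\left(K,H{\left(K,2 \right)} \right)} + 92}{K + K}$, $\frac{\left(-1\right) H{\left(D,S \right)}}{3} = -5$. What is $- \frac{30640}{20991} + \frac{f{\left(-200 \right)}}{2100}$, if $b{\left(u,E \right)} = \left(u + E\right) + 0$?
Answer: $- \frac{8578549279}{5877480000} \approx -1.4596$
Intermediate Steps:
$H{\left(D,S \right)} = 15$ ($H{\left(D,S \right)} = \left(-3\right) \left(-5\right) = 15$)
$b{\left(u,E \right)} = E + u$ ($b{\left(u,E \right)} = \left(E + u\right) + 0 = E + u$)
$f{\left(K \right)} = \frac{107 + K}{2 K}$ ($f{\left(K \right)} = \frac{\left(15 + K\right) + 92}{K + K} = \frac{107 + K}{2 K}$)
$- \frac{30640}{20991} + \frac{f{\left(-200 \right)}}{2100} = - \frac{30640}{20991} + \frac{\frac{1}{2} \frac{1}{-200} \left(107 - 200\right)}{2100} = \left(-30640\right) \frac{1}{20991} + \frac{1}{2} \left(- \frac{1}{200}\right) \left(-93\right) \frac{1}{2100} = - \frac{30640}{20991} + \frac{93}{400} \cdot \frac{1}{2100} = - \frac{30640}{20991} + \frac{31}{280000} = - \frac{8578549279}{5877480000}$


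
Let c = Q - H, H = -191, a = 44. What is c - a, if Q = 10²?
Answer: 247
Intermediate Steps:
Q = 100
c = 291 (c = 100 - 1*(-191) = 100 + 191 = 291)
c - a = 291 - 1*44 = 291 - 44 = 247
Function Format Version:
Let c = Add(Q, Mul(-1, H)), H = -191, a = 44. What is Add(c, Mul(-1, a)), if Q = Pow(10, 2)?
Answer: 247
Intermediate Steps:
Q = 100
c = 291 (c = Add(100, Mul(-1, -191)) = Add(100, 191) = 291)
Add(c, Mul(-1, a)) = Add(291, Mul(-1, 44)) = Add(291, -44) = 247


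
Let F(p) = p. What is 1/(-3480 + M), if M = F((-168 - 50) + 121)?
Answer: -1/3577 ≈ -0.00027956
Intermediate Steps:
M = -97 (M = (-168 - 50) + 121 = -218 + 121 = -97)
1/(-3480 + M) = 1/(-3480 - 97) = 1/(-3577) = -1/3577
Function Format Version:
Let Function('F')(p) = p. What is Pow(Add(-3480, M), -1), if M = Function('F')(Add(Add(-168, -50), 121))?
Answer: Rational(-1, 3577) ≈ -0.00027956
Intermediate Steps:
M = -97 (M = Add(Add(-168, -50), 121) = Add(-218, 121) = -97)
Pow(Add(-3480, M), -1) = Pow(Add(-3480, -97), -1) = Pow(-3577, -1) = Rational(-1, 3577)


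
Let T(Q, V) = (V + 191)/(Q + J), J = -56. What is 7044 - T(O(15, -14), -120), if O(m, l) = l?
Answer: 493151/70 ≈ 7045.0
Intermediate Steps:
T(Q, V) = (191 + V)/(-56 + Q) (T(Q, V) = (V + 191)/(Q - 56) = (191 + V)/(-56 + Q))
7044 - T(O(15, -14), -120) = 7044 - (191 - 120)/(-56 - 14) = 7044 - 71/(-70) = 7044 - (-1)*71/70 = 7044 - 1*(-71/70) = 7044 + 71/70 = 493151/70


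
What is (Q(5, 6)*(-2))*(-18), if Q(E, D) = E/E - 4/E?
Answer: 36/5 ≈ 7.2000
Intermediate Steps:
Q(E, D) = 1 - 4/E
(Q(5, 6)*(-2))*(-18) = (((-4 + 5)/5)*(-2))*(-18) = (((⅕)*1)*(-2))*(-18) = ((⅕)*(-2))*(-18) = -⅖*(-18) = 36/5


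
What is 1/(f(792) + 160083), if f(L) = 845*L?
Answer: 1/829323 ≈ 1.2058e-6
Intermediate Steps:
1/(f(792) + 160083) = 1/(845*792 + 160083) = 1/(669240 + 160083) = 1/829323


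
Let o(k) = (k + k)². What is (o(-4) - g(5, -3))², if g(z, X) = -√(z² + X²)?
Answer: (64 + √34)² ≈ 4876.4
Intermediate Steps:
o(k) = 4*k² (o(k) = (2*k)² = 4*k²)
g(z, X) = -√(X² + z²)
(o(-4) - g(5, -3))² = (4*(-4)² - (-1)*√((-3)² + 5²))² = (4*16 - (-1)*√(9 + 25))² = (64 - (-1)*√34)² = (64 + √34)²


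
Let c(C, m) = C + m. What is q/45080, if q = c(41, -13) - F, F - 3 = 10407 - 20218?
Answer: 2459/11270 ≈ 0.21819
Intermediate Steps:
F = -9808 (F = 3 + (10407 - 20218) = 3 - 9811 = -9808)
q = 9836 (q = (41 - 13) - 1*(-9808) = 28 + 9808 = 9836)
q/45080 = 9836/45080 = 9836*(1/45080) = 2459/11270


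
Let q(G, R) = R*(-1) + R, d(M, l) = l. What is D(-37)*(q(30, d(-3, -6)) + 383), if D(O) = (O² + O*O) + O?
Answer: 1034483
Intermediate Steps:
D(O) = O + 2*O² (D(O) = (O² + O²) + O = 2*O² + O = O + 2*O²)
q(G, R) = 0 (q(G, R) = -R + R = 0)
D(-37)*(q(30, d(-3, -6)) + 383) = (-37*(1 + 2*(-37)))*(0 + 383) = -37*(1 - 74)*383 = -37*(-73)*383 = 2701*383 = 1034483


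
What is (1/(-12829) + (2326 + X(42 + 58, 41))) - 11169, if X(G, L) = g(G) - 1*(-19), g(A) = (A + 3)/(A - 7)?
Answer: -10526566634/1193097 ≈ -8822.9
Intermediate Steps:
g(A) = (3 + A)/(-7 + A)
X(G, L) = 19 + (3 + G)/(-7 + G) (X(G, L) = (3 + G)/(-7 + G) - 1*(-19) = (3 + G)/(-7 + G) + 19 = 19 + (3 + G)/(-7 + G))
(1/(-12829) + (2326 + X(42 + 58, 41))) - 11169 = (1/(-12829) + (2326 + 10*(-13 + 2*(42 + 58))/(-7 + (42 + 58)))) - 11169 = (-1/12829 + (2326 + 10*(-13 + 2*100)/(-7 + 100))) - 11169 = (-1/12829 + (2326 + 10*(-13 + 200)/93)) - 11169 = (-1/12829 + (2326 + 10*(1/93)*187)) - 11169 = (-1/12829 + (2326 + 1870/93)) - 11169 = (-1/12829 + 218188/93) - 11169 = 2799133759/1193097 - 11169 = -10526566634/1193097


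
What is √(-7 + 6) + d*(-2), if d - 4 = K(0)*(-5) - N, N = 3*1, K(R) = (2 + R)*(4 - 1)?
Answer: 58 + I ≈ 58.0 + 1.0*I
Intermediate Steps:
K(R) = 6 + 3*R (K(R) = (2 + R)*3 = 6 + 3*R)
N = 3
d = -29 (d = 4 + ((6 + 3*0)*(-5) - 1*3) = 4 + ((6 + 0)*(-5) - 3) = 4 + (6*(-5) - 3) = 4 + (-30 - 3) = 4 - 33 = -29)
√(-7 + 6) + d*(-2) = √(-7 + 6) - 29*(-2) = √(-1) + 58 = I + 58 = 58 + I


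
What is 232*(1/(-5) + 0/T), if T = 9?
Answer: -232/5 ≈ -46.400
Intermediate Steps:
232*(1/(-5) + 0/T) = 232*(1/(-5) + 0/9) = 232*(1*(-1/5) + 0*(1/9)) = 232*(-1/5 + 0) = 232*(-1/5) = -232/5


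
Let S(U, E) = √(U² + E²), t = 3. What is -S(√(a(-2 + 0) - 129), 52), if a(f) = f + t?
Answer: -4*√161 ≈ -50.754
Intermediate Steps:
a(f) = 3 + f (a(f) = f + 3 = 3 + f)
S(U, E) = √(E² + U²)
-S(√(a(-2 + 0) - 129), 52) = -√(52² + (√((3 + (-2 + 0)) - 129))²) = -√(2704 + (√((3 - 2) - 129))²) = -√(2704 + (√(1 - 129))²) = -√(2704 + (√(-128))²) = -√(2704 + (8*I*√2)²) = -√(2704 - 128) = -√2576 = -4*√161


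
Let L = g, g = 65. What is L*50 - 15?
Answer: 3235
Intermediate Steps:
L = 65
L*50 - 15 = 65*50 - 15 = 3250 - 15 = 3235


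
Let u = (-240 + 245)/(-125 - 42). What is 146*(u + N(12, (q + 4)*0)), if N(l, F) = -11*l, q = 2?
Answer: -3219154/167 ≈ -19276.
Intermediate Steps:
u = -5/167 (u = 5/(-167) = 5*(-1/167) = -5/167 ≈ -0.029940)
146*(u + N(12, (q + 4)*0)) = 146*(-5/167 - 11*12) = 146*(-5/167 - 132) = 146*(-22049/167) = -3219154/167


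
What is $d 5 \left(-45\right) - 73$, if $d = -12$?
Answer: $2627$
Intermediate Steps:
$d 5 \left(-45\right) - 73 = \left(-12\right) 5 \left(-45\right) - 73 = \left(-60\right) \left(-45\right) - 73 = 2700 - 73 = 2627$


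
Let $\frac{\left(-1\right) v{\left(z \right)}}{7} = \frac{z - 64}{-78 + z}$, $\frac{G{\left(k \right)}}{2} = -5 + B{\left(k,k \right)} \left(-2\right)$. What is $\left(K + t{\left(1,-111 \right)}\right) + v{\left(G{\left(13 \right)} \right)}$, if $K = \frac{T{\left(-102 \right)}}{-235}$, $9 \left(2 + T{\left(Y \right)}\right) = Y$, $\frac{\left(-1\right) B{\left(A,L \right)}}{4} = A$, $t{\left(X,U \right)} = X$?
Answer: $- \frac{19063}{2820} \approx -6.7599$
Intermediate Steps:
$B{\left(A,L \right)} = - 4 A$
$T{\left(Y \right)} = -2 + \frac{Y}{9}$
$G{\left(k \right)} = -10 + 16 k$ ($G{\left(k \right)} = 2 \left(-5 + - 4 k \left(-2\right)\right) = 2 \left(-5 + 8 k\right) = -10 + 16 k$)
$v{\left(z \right)} = - \frac{7 \left(-64 + z\right)}{-78 + z}$ ($v{\left(z \right)} = - 7 \frac{z - 64}{-78 + z} = - 7 \frac{-64 + z}{-78 + z} = - \frac{7 \left(-64 + z\right)}{-78 + z}$)
$K = \frac{8}{141}$ ($K = \frac{-2 + \frac{1}{9} \left(-102\right)}{-235} = \left(-2 - \frac{34}{3}\right) \left(- \frac{1}{235}\right) = \left(- \frac{40}{3}\right) \left(- \frac{1}{235}\right) = \frac{8}{141} \approx 0.056738$)
$\left(K + t{\left(1,-111 \right)}\right) + v{\left(G{\left(13 \right)} \right)} = \left(\frac{8}{141} + 1\right) + \frac{7 \left(64 - \left(-10 + 16 \cdot 13\right)\right)}{-78 + \left(-10 + 16 \cdot 13\right)} = \frac{149}{141} + \frac{7 \left(64 - \left(-10 + 208\right)\right)}{-78 + \left(-10 + 208\right)} = \frac{149}{141} + \frac{7 \left(64 - 198\right)}{-78 + 198} = \frac{149}{141} + \frac{7 \left(64 - 198\right)}{120} = \frac{149}{141} + 7 \cdot \frac{1}{120} \left(-134\right) = \frac{149}{141} - \frac{469}{60} = - \frac{19063}{2820}$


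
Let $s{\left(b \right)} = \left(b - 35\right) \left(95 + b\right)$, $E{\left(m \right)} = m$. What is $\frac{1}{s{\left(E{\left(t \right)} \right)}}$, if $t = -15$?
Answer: $- \frac{1}{4000} \approx -0.00025$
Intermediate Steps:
$s{\left(b \right)} = \left(-35 + b\right) \left(95 + b\right)$
$\frac{1}{s{\left(E{\left(t \right)} \right)}} = \frac{1}{-3325 + \left(-15\right)^{2} + 60 \left(-15\right)} = \frac{1}{-3325 + 225 - 900} = \frac{1}{-4000} = - \frac{1}{4000}$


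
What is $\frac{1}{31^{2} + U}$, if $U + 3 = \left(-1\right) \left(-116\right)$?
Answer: $\frac{1}{1074} \approx 0.0009311$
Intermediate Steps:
$U = 113$ ($U = -3 - -116 = -3 + 116 = 113$)
$\frac{1}{31^{2} + U} = \frac{1}{31^{2} + 113} = \frac{1}{961 + 113} = \frac{1}{1074}$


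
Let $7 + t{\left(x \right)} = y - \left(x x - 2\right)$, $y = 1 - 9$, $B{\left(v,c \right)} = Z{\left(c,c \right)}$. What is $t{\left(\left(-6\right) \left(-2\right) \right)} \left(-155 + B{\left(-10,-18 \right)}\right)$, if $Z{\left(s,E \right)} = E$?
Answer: $27161$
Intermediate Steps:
$B{\left(v,c \right)} = c$
$y = -8$
$t{\left(x \right)} = -13 - x^{2}$ ($t{\left(x \right)} = -7 - \left(6 + x x\right) = -7 - \left(6 + x^{2}\right) = -13 - x^{2}$)
$t{\left(\left(-6\right) \left(-2\right) \right)} \left(-155 + B{\left(-10,-18 \right)}\right) = \left(-13 - \left(\left(-6\right) \left(-2\right)\right)^{2}\right) \left(-155 - 18\right) = \left(-13 - 12^{2}\right) \left(-173\right) = \left(-13 - 144\right) \left(-173\right) = \left(-157\right) \left(-173\right) = 27161$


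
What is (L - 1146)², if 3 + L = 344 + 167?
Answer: 407044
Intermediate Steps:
L = 508 (L = -3 + (344 + 167) = -3 + 511 = 508)
(L - 1146)² = (508 - 1146)² = (-638)² = 407044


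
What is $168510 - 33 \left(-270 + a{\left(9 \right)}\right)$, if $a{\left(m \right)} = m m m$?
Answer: $153363$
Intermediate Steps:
$a{\left(m \right)} = m^{3}$ ($a{\left(m \right)} = m^{2} m = m^{3}$)
$168510 - 33 \left(-270 + a{\left(9 \right)}\right) = 168510 - 33 \left(-270 + 9^{3}\right) = 168510 - 33 \left(-270 + 729\right) = 168510 - 15147 = 153363$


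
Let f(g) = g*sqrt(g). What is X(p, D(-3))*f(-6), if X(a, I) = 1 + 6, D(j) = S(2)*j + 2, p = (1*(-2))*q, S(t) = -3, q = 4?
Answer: -42*I*sqrt(6) ≈ -102.88*I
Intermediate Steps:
p = -8 (p = (1*(-2))*4 = -2*4 = -8)
f(g) = g**(3/2)
D(j) = 2 - 3*j (D(j) = -3*j + 2 = 2 - 3*j)
X(a, I) = 7
X(p, D(-3))*f(-6) = 7*(-6)**(3/2) = 7*(-6*I*sqrt(6)) = -42*I*sqrt(6)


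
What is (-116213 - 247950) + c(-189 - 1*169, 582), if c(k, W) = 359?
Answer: -363804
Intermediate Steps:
(-116213 - 247950) + c(-189 - 1*169, 582) = (-116213 - 247950) + 359 = -364163 + 359 = -363804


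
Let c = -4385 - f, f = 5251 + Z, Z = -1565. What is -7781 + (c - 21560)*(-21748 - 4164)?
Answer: 767790691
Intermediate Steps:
f = 3686 (f = 5251 - 1565 = 3686)
c = -8071 (c = -4385 - 1*3686 = -4385 - 3686 = -8071)
-7781 + (c - 21560)*(-21748 - 4164) = -7781 + (-8071 - 21560)*(-21748 - 4164) = -7781 - 29631*(-25912) = -7781 + 767798472 = 767790691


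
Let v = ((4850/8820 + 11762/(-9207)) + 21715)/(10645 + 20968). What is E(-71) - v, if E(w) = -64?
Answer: -1845126392321/28523967318 ≈ -64.687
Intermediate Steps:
v = 19592483969/28523967318 (v = ((4850*(1/8820) + 11762*(-1/9207)) + 21715)/31613 = ((485/882 - 11762/9207) + 21715)*(1/31613) = (-656521/902286 + 21715)*(1/31613) = (19592483969/902286)*(1/31613) = 19592483969/28523967318 ≈ 0.68688)
E(-71) - v = -64 - 1*19592483969/28523967318 = -64 - 19592483969/28523967318 = -1845126392321/28523967318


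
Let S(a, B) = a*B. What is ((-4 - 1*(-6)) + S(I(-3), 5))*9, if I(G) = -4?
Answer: -162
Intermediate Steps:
S(a, B) = B*a
((-4 - 1*(-6)) + S(I(-3), 5))*9 = ((-4 - 1*(-6)) + 5*(-4))*9 = ((-4 + 6) - 20)*9 = (2 - 20)*9 = -18*9 = -162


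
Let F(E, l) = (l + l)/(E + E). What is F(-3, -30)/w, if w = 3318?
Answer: 5/1659 ≈ 0.0030139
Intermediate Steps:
F(E, l) = l/E (F(E, l) = (2*l)/((2*E)) = (2*l)*(1/(2*E)) = l/E)
F(-3, -30)/w = -30/(-3)/3318 = -30*(-⅓)*(1/3318) = 10*(1/3318) = 5/1659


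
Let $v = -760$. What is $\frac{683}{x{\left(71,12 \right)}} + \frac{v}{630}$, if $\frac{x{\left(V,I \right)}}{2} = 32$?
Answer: $\frac{38165}{4032} \approx 9.4655$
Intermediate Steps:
$x{\left(V,I \right)} = 64$ ($x{\left(V,I \right)} = 2 \cdot 32 = 64$)
$\frac{683}{x{\left(71,12 \right)}} + \frac{v}{630} = \frac{683}{64} - \frac{760}{630} = 683 \cdot \frac{1}{64} - \frac{76}{63} = \frac{683}{64} - \frac{76}{63} = \frac{38165}{4032}$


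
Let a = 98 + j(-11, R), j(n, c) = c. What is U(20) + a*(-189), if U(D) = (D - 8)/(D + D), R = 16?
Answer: -215457/10 ≈ -21546.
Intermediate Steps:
U(D) = (-8 + D)/(2*D) (U(D) = (-8 + D)/((2*D)) = (-8 + D)*(1/(2*D)) = (-8 + D)/(2*D))
a = 114 (a = 98 + 16 = 114)
U(20) + a*(-189) = (1/2)*(-8 + 20)/20 + 114*(-189) = (1/2)*(1/20)*12 - 21546 = 3/10 - 21546 = -215457/10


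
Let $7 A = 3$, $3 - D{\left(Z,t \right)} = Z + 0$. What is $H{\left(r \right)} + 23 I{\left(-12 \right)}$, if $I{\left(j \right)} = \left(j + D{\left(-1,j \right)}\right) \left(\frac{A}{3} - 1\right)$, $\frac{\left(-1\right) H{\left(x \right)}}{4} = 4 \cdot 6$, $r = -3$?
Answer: $\frac{432}{7} \approx 61.714$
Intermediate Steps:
$D{\left(Z,t \right)} = 3 - Z$ ($D{\left(Z,t \right)} = 3 - \left(Z + 0\right) = 3 - Z$)
$A = \frac{3}{7}$ ($A = \frac{1}{7} \cdot 3 = \frac{3}{7} \approx 0.42857$)
$H{\left(x \right)} = -96$ ($H{\left(x \right)} = - 4 \cdot 4 \cdot 6 = \left(-4\right) 24 = -96$)
$I{\left(j \right)} = - \frac{24}{7} - \frac{6 j}{7}$ ($I{\left(j \right)} = \left(j + \left(3 - -1\right)\right) \left(\frac{3}{7 \cdot 3} - 1\right) = \left(j + \left(3 + 1\right)\right) \left(\frac{3}{7} \cdot \frac{1}{3} - 1\right) = \left(j + 4\right) \left(\frac{1}{7} - 1\right) = \left(4 + j\right) \left(- \frac{6}{7}\right) = - \frac{24}{7} - \frac{6 j}{7}$)
$H{\left(r \right)} + 23 I{\left(-12 \right)} = -96 + 23 \left(- \frac{24}{7} - - \frac{72}{7}\right) = -96 + 23 \left(- \frac{24}{7} + \frac{72}{7}\right) = -96 + 23 \cdot \frac{48}{7} = -96 + \frac{1104}{7} = \frac{432}{7}$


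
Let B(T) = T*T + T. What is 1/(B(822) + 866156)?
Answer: 1/1542662 ≈ 6.4823e-7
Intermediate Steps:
B(T) = T + T**2 (B(T) = T**2 + T = T + T**2)
1/(B(822) + 866156) = 1/(822*(1 + 822) + 866156) = 1/(822*823 + 866156) = 1/(676506 + 866156) = 1/1542662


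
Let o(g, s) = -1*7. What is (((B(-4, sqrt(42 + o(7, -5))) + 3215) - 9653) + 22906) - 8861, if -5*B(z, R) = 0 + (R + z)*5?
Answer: 7611 - sqrt(35) ≈ 7605.1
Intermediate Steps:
o(g, s) = -7
B(z, R) = -R - z (B(z, R) = -(0 + (R + z)*5)/5 = -(0 + (5*R + 5*z))/5 = -(5*R + 5*z)/5 = -R - z)
(((B(-4, sqrt(42 + o(7, -5))) + 3215) - 9653) + 22906) - 8861 = ((((-sqrt(42 - 7) - 1*(-4)) + 3215) - 9653) + 22906) - 8861 = ((((-sqrt(35) + 4) + 3215) - 9653) + 22906) - 8861 = ((((4 - sqrt(35)) + 3215) - 9653) + 22906) - 8861 = (((3219 - sqrt(35)) - 9653) + 22906) - 8861 = ((-6434 - sqrt(35)) + 22906) - 8861 = (16472 - sqrt(35)) - 8861 = 7611 - sqrt(35)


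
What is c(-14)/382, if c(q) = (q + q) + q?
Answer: -21/191 ≈ -0.10995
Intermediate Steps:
c(q) = 3*q (c(q) = 2*q + q = 3*q)
c(-14)/382 = (3*(-14))/382 = -42*1/382 = -21/191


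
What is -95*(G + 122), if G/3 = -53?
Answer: 3515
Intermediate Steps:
G = -159 (G = 3*(-53) = -159)
-95*(G + 122) = -95*(-159 + 122) = -95*(-37) = 3515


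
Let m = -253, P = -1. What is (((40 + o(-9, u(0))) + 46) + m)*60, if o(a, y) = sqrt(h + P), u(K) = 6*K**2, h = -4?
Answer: -10020 + 60*I*sqrt(5) ≈ -10020.0 + 134.16*I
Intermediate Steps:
o(a, y) = I*sqrt(5) (o(a, y) = sqrt(-4 - 1) = sqrt(-5) = I*sqrt(5))
(((40 + o(-9, u(0))) + 46) + m)*60 = (((40 + I*sqrt(5)) + 46) - 253)*60 = ((86 + I*sqrt(5)) - 253)*60 = (-167 + I*sqrt(5))*60 = -10020 + 60*I*sqrt(5)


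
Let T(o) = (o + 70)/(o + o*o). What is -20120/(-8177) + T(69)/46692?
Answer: 4537511019803/1844096337720 ≈ 2.4606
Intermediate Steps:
T(o) = (70 + o)/(o + o**2)
-20120/(-8177) + T(69)/46692 = -20120/(-8177) + ((70 + 69)/(69*(1 + 69)))/46692 = -20120*(-1/8177) + ((1/69)*139/70)*(1/46692) = 20120/8177 + ((1/69)*(1/70)*139)*(1/46692) = 20120/8177 + (139/4830)*(1/46692) = 20120/8177 + 139/225522360 = 4537511019803/1844096337720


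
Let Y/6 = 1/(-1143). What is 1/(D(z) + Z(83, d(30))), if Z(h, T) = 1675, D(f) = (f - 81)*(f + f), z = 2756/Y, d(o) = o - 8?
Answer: 1/551372855239 ≈ 1.8137e-12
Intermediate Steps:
d(o) = -8 + o
Y = -2/381 (Y = 6/(-1143) = 6*(-1/1143) = -2/381 ≈ -0.0052493)
z = -525018 (z = 2756/(-2/381) = 2756*(-381/2) = -525018)
D(f) = 2*f*(-81 + f) (D(f) = (-81 + f)*(2*f) = 2*f*(-81 + f))
1/(D(z) + Z(83, d(30))) = 1/(2*(-525018)*(-81 - 525018) + 1675) = 1/(2*(-525018)*(-525099) + 1675) = 1/(551372853564 + 1675) = 1/551372855239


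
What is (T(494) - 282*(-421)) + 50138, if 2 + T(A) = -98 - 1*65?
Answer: 168695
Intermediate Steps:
T(A) = -165 (T(A) = -2 + (-98 - 1*65) = -2 + (-98 - 65) = -2 - 163 = -165)
(T(494) - 282*(-421)) + 50138 = (-165 - 282*(-421)) + 50138 = (-165 + 118722) + 50138 = 118557 + 50138 = 168695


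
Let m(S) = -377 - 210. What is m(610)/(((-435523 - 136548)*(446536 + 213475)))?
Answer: 587/377573152781 ≈ 1.5547e-9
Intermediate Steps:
m(S) = -587
m(610)/(((-435523 - 136548)*(446536 + 213475))) = -587*1/((-435523 - 136548)*(446536 + 213475)) = -587/((-572071*660011)) = -587/(-377573152781) = -587*(-1/377573152781) = 587/377573152781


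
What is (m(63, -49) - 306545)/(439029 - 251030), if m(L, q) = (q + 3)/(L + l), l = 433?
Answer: -76023183/46623752 ≈ -1.6306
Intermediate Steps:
m(L, q) = (3 + q)/(433 + L) (m(L, q) = (q + 3)/(L + 433) = (3 + q)/(433 + L))
(m(63, -49) - 306545)/(439029 - 251030) = ((3 - 49)/(433 + 63) - 306545)/(439029 - 251030) = (-46/496 - 306545)/187999 = ((1/496)*(-46) - 306545)*(1/187999) = (-23/248 - 306545)*(1/187999) = -76023183/248*1/187999 = -76023183/46623752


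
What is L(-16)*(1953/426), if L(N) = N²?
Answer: 83328/71 ≈ 1173.6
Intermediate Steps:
L(-16)*(1953/426) = (-16)²*(1953/426) = 256*(1953*(1/426)) = 256*(651/142) = 83328/71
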